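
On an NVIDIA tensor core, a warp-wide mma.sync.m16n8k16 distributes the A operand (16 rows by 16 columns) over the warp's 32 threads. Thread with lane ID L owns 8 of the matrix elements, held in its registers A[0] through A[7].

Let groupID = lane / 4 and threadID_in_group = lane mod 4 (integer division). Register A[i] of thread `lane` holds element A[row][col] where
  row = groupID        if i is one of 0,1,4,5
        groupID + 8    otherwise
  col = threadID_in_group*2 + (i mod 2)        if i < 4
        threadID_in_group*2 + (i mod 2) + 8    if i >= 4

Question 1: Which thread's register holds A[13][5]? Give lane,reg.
22,3

r=13->g=5,rb=1  c=5->cb=0,t=2,b0=1
L=5*4+2=22  i=0*4+1*2+1=3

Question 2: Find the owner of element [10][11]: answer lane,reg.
9,7

r=10→G=2,rhi=1  c=11→chi=1,T=1,p=1
L=2*4+1=9  i=1*4+1*2+1=7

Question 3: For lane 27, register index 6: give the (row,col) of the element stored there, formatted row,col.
L=27→G=27>>2=6, T=27&3=3
[6]→row 6+8=14  col 3·2+0+8=14

14,14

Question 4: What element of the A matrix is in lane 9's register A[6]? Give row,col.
10,10

9: gr=2,th=1
[6] (2+8,1*2+0+8) = (10,10)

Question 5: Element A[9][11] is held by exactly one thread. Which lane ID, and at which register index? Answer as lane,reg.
5,7

r=9->g=1,rb=1  c=11->cb=1,t=1,b0=1
L=1*4+1=5  i=1*4+1*2+1=7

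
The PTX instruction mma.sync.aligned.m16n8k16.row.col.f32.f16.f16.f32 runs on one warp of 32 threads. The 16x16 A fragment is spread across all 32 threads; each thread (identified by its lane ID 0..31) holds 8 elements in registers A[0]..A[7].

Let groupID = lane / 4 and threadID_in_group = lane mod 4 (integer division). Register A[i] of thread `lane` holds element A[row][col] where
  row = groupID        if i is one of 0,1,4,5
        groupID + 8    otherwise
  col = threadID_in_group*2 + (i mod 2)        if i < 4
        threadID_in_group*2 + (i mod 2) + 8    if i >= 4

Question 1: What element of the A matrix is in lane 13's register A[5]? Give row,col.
3,11

13: grp=3,tig=1
[5] (3+0,1*2+1+8) = (3,11)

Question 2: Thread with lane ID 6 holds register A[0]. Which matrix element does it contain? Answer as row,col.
6: G=1,T=2
[0] (1+0,2*2+0+0) = (1,4)

1,4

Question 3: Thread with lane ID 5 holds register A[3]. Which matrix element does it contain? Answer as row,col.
L=5⇒gr=5>>2=1, th=5&3=1
[3]⇒row 1+8=9  col 1·2+1+0=3

9,3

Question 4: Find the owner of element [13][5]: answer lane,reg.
22,3

r=13⇒gr=5,Rb=1  c=5⇒Cb=0,th=2,odd=1
L=5*4+2=22  i=0*4+1*2+1=3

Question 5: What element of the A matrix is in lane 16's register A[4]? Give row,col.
16: grp=4,tig=0
[4] (4+0,0*2+0+8) = (4,8)

4,8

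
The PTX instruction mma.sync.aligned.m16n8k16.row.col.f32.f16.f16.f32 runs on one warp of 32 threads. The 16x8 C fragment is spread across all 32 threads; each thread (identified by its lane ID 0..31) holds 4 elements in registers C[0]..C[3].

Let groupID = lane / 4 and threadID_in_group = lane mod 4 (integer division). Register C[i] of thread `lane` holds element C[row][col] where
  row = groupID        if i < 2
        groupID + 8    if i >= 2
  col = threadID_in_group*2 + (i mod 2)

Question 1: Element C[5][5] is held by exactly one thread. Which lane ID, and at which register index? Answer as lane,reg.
22,1

r=5→G=5,rhi=0  c=5→T=2,p=1
L=5*4+2=22  i=0*2+1=1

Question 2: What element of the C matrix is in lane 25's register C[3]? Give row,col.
14,3

lane 25: g=6 (25/4), t=1 (25%4)
i=3: r=6+8=14, c=1*2+1=3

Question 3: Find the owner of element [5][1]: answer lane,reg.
r=5→G=5,rhi=0  c=1→T=0,p=1
L=5*4+0=20  i=0*2+1=1

20,1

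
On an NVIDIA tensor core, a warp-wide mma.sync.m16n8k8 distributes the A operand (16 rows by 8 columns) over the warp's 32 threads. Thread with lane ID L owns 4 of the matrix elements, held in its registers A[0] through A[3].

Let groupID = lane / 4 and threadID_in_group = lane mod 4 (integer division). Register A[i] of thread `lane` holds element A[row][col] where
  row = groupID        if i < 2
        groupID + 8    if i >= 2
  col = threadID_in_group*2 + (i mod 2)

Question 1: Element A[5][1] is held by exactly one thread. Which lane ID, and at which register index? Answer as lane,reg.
r=5⇒gr=5,Rb=0  c=1⇒th=0,odd=1
L=5*4+0=20  i=0*2+1=1

20,1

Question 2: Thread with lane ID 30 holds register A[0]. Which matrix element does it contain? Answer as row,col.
lane 30⇒30/4=7, 30 mod 4=2
i=0  r:7+0⇒7  c:2·2+0⇒4

7,4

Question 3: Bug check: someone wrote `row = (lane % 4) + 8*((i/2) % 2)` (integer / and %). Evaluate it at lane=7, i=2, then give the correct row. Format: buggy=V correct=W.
buggy=11 correct=9

`(lane % 4) + 8*((i/2) % 2)`[7,2]=>11
lane 7=>7/4=1, 7 mod 4=3
i=2  r:1+8=>9  c:2·3+0=>6
row: 11 vs 9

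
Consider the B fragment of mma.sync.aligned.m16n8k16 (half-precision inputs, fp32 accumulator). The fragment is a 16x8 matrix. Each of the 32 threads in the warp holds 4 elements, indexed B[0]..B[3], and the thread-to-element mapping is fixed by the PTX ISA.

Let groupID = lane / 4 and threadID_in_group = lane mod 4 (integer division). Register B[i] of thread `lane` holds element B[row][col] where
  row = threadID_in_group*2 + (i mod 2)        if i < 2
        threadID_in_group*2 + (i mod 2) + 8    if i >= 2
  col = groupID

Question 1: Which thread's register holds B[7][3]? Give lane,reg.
15,1

c=3→G=3  r=7→rhi=0,T=3,p=1
L=3*4+3=15  i=0*2+1=1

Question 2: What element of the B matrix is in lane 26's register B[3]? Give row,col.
13,6

26: G=6,T=2
[3] (2*2+1+8,6) = (13,6)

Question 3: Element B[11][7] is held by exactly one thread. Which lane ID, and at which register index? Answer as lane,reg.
c=7→G=7  r=11→rhi=1,T=1,p=1
L=7*4+1=29  i=1*2+1=3

29,3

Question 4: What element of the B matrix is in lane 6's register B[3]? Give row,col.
lane 6: gid=1 (6/4), tid=2 (6%4)
i=3: r=2*2+1+8=13, c=gid=1

13,1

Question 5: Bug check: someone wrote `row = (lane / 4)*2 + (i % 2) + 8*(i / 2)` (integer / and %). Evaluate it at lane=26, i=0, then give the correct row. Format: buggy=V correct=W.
buggy=12 correct=4

`(lane / 4)*2 + (i % 2) + 8*(i / 2)`[26,0]→12
lane 26→26/4=6, 26 mod 4=2
i=0  r:2·2+0+0→4  c:6
row: 12 vs 4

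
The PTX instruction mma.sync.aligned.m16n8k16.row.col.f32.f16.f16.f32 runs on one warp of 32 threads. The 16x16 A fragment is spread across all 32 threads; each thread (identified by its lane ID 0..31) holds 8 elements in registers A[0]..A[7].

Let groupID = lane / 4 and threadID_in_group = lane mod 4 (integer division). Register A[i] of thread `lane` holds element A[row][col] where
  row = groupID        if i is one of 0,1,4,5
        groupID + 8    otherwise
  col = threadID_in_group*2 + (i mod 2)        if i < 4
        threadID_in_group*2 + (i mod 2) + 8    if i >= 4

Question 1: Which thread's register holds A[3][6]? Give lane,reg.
15,0

r=3→G=3,rhi=0  c=6→chi=0,T=3,p=0
L=3*4+3=15  i=0*4+0*2+0=0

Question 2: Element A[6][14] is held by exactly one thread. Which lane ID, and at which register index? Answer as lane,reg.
r:6=>grp=6,rB=0  c:14=>cB=1,tig=3,lo=0
L=6*4+3=27  i=1*4+0*2+0=4

27,4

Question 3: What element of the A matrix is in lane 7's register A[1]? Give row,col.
L=7→G=7>>2=1, T=7&3=3
[1]→row 1+0=1  col 3·2+1+0=7

1,7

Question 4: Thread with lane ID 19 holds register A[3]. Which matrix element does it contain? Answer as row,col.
12,7

19: gr=4,th=3
[3] (4+8,3*2+1+0) = (12,7)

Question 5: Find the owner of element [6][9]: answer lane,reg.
r=6->g=6,rb=0  c=9->cb=1,t=0,b0=1
L=6*4+0=24  i=1*4+0*2+1=5

24,5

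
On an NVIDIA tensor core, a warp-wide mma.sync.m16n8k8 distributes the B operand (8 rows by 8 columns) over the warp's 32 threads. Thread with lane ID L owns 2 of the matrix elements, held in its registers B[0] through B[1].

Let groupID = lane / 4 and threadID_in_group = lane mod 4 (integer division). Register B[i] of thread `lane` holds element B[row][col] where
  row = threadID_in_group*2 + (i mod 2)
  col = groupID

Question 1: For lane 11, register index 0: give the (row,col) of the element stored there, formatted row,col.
11: gid=2,tid=3
[0] (3*2+0,2) = (6,2)

6,2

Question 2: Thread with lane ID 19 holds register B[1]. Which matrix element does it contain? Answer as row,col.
19: grp=4,tig=3
[1] (3*2+1,4) = (7,4)

7,4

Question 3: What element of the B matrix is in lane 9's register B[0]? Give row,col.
lane 9->9/4=2, 9 mod 4=1
i=0  r:2·1+0->2  c:2

2,2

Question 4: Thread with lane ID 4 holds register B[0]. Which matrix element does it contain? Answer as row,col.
lane 4: gr=1 (4/4), th=0 (4%4)
i=0: r=0*2+0=0, c=gr=1

0,1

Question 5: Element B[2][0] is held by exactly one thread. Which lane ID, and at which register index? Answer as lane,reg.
1,0

c=0->g=0  r=2->t=1,b0=0
L=0*4+1=1  i=0=0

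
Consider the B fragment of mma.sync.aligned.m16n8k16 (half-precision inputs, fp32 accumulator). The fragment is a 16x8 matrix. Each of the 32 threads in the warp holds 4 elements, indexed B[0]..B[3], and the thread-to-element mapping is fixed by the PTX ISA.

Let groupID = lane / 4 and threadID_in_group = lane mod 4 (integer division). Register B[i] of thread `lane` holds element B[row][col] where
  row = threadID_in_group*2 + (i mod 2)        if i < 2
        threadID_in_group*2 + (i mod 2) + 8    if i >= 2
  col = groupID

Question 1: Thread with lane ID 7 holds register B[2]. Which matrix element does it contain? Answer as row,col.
lane 7->7/4=1, 7 mod 4=3
i=2  r:2·3+0+8->14  c:1

14,1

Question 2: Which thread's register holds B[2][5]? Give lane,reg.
21,0

c=5->g=5  r=2->rb=0,t=1,b0=0
L=5*4+1=21  i=0*2+0=0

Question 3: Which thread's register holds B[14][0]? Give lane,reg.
c: 0->gid=0  r: 14->r8=1,tid=3,i&1=0
L=0*4+3=3  i=1*2+0=2

3,2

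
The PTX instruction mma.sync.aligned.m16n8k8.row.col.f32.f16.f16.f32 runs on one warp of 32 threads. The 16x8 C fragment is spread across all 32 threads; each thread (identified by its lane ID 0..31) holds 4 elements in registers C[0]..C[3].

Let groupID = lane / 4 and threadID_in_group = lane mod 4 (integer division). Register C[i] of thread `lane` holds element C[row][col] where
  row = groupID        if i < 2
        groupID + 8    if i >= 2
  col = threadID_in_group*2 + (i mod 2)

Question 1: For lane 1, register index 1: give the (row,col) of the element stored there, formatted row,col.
0,3

lane 1->1/4=0, 1 mod 4=1
i=1  r:0+0->0  c:2·1+1->3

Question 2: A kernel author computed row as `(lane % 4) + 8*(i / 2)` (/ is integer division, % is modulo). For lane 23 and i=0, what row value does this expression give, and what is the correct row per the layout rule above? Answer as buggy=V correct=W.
buggy=3 correct=5

`(lane % 4) + 8*(i / 2)`[23,0]=>3
L=23=>grp=23>>2=5, tig=23&3=3
[0]=>row 5+0=5  col 3·2+0=6
row: 3 vs 5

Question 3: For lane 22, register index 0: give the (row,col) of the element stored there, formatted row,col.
L=22=>grp=22>>2=5, tig=22&3=2
[0]=>row 5+0=5  col 2·2+0=4

5,4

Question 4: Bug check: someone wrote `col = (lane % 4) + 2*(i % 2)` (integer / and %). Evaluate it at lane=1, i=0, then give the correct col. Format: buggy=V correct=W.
`(lane % 4) + 2*(i % 2)`[1,0]=>1
lane 1: grp=0 (1/4), tig=1 (1%4)
i=0: r=0+0=0, c=1*2+0=2
col: 1 vs 2

buggy=1 correct=2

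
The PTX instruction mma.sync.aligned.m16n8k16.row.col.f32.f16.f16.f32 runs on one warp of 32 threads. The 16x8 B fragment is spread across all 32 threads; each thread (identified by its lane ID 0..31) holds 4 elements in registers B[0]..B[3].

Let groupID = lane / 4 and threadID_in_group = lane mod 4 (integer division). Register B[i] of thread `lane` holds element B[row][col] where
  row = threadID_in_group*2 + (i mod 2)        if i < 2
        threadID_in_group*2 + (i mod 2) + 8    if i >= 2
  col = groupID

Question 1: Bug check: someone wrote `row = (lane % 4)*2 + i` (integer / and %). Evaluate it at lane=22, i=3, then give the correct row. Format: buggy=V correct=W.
buggy=7 correct=13

`(lane % 4)*2 + i`[22,3]⇒7
22: gr=5,th=2
[3] (2*2+1+8,5) = (13,5)
row: 7 vs 13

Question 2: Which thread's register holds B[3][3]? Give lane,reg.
c=3->g=3  r=3->rb=0,t=1,b0=1
L=3*4+1=13  i=0*2+1=1

13,1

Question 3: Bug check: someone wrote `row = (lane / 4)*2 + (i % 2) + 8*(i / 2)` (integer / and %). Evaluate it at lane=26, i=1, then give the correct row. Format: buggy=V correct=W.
buggy=13 correct=5

`(lane / 4)*2 + (i % 2) + 8*(i / 2)`[26,1]=>13
lane 26: grp=6 (26/4), tig=2 (26%4)
i=1: r=2*2+1+0=5, c=grp=6
row: 13 vs 5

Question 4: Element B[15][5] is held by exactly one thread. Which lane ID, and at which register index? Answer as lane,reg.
c:5=>grp=5  r:15=>rB=1,tig=3,lo=1
L=5*4+3=23  i=1*2+1=3

23,3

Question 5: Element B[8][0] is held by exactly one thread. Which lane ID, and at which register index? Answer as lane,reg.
0,2

c=0->g=0  r=8->rb=1,t=0,b0=0
L=0*4+0=0  i=1*2+0=2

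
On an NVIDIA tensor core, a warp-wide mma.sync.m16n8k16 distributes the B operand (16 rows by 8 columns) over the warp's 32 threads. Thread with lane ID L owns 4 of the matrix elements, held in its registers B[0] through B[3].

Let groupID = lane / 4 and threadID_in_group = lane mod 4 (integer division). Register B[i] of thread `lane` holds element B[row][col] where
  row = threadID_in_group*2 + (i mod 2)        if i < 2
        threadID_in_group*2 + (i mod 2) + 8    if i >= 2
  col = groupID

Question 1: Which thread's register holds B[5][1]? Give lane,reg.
6,1

c: 1->gid=1  r: 5->r8=0,tid=2,i&1=1
L=1*4+2=6  i=0*2+1=1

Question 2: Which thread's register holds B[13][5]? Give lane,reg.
22,3

c=5->g=5  r=13->rb=1,t=2,b0=1
L=5*4+2=22  i=1*2+1=3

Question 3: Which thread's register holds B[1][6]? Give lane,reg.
24,1

c=6⇒gr=6  r=1⇒Rb=0,th=0,odd=1
L=6*4+0=24  i=0*2+1=1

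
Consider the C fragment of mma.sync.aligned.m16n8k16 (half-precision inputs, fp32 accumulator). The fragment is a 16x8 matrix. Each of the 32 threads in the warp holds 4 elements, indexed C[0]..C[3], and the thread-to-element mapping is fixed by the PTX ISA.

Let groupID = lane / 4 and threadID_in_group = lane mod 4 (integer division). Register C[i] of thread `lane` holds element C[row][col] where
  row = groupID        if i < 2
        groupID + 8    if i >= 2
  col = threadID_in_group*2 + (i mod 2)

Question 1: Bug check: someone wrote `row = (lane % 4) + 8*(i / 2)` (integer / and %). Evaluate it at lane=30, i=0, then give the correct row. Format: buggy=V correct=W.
buggy=2 correct=7

`(lane % 4) + 8*(i / 2)`[30,0]→2
30: G=7,T=2
[0] (7+0,2*2+0) = (7,4)
row: 2 vs 7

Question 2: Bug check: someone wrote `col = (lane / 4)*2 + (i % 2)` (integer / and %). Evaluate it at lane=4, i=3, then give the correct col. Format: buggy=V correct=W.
buggy=3 correct=1

`(lane / 4)*2 + (i % 2)`[4,3]⇒3
4: gr=1,th=0
[3] (1+8,0*2+1) = (9,1)
col: 3 vs 1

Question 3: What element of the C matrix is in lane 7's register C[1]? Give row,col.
1,7

L=7→G=7>>2=1, T=7&3=3
[1]→row 1+0=1  col 3·2+1=7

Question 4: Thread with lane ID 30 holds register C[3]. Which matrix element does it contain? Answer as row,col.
lane 30=>30/4=7, 30 mod 4=2
i=3  r:7+8=>15  c:2·2+1=>5

15,5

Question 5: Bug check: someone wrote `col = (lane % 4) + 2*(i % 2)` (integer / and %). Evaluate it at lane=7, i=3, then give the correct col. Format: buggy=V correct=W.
`(lane % 4) + 2*(i % 2)`[7,3]→5
7: G=1,T=3
[3] (1+8,3*2+1) = (9,7)
col: 5 vs 7

buggy=5 correct=7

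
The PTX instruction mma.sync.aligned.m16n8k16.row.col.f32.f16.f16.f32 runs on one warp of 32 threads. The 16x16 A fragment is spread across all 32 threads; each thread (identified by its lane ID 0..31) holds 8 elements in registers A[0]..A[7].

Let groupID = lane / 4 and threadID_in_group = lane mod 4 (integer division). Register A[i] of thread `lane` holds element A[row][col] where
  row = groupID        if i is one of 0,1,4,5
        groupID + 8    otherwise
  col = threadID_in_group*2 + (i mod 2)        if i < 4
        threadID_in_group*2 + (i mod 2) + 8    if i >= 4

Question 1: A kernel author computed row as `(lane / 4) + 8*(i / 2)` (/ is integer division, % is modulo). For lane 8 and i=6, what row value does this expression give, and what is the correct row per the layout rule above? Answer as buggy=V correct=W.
buggy=26 correct=10

`(lane / 4) + 8*(i / 2)`[8,6]⇒26
L=8⇒gr=8>>2=2, th=8&3=0
[6]⇒row 2+8=10  col 0·2+0+8=8
row: 26 vs 10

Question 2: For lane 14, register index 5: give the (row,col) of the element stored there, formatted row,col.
3,13

14: g=3,t=2
[5] (3+0,2*2+1+8) = (3,13)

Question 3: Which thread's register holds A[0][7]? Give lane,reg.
r=0→G=0,rhi=0  c=7→chi=0,T=3,p=1
L=0*4+3=3  i=0*4+0*2+1=1

3,1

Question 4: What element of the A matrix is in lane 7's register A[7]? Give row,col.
9,15

lane 7: grp=1 (7/4), tig=3 (7%4)
i=7: r=1+8=9, c=3*2+1+8=15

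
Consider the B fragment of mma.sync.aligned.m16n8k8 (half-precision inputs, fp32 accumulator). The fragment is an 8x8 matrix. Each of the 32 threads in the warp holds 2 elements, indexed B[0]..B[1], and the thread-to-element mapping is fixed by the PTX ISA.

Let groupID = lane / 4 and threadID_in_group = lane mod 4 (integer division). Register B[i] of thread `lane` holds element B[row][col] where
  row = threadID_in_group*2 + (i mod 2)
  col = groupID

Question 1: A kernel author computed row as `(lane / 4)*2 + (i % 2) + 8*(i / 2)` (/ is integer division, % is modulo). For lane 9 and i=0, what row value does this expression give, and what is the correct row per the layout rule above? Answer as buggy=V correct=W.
buggy=4 correct=2

`(lane / 4)*2 + (i % 2) + 8*(i / 2)`[9,0]=>4
lane 9: grp=2 (9/4), tig=1 (9%4)
i=0: r=1*2+0=2, c=grp=2
row: 4 vs 2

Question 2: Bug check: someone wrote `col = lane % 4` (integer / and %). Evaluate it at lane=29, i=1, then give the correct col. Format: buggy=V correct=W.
`lane % 4`[29,1]→1
lane 29: G=7 (29/4), T=1 (29%4)
i=1: r=1*2+1=3, c=G=7
col: 1 vs 7

buggy=1 correct=7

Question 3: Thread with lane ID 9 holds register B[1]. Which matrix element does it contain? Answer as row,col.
lane 9: grp=2 (9/4), tig=1 (9%4)
i=1: r=1*2+1=3, c=grp=2

3,2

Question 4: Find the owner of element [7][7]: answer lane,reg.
31,1

c:7=>grp=7  r:7=>tig=3,lo=1
L=7*4+3=31  i=1=1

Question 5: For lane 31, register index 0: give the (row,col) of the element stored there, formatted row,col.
lane 31: G=7 (31/4), T=3 (31%4)
i=0: r=3*2+0=6, c=G=7

6,7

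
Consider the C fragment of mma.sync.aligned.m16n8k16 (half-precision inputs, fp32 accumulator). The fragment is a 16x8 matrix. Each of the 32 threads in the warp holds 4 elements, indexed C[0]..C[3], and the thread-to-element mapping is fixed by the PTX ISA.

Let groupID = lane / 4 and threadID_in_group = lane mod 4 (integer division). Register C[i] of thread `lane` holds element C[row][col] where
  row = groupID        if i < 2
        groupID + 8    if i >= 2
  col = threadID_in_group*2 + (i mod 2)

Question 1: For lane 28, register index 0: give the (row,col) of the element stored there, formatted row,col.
L=28->gid=28>>2=7, tid=28&3=0
[0]->row 7+0=7  col 0·2+0=0

7,0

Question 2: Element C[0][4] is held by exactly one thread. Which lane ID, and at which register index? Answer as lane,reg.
r=0->g=0,rb=0  c=4->t=2,b0=0
L=0*4+2=2  i=0*2+0=0

2,0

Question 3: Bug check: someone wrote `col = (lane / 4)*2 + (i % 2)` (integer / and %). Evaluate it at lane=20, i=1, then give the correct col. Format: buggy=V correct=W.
`(lane / 4)*2 + (i % 2)`[20,1]->11
L=20->gid=20>>2=5, tid=20&3=0
[1]->row 5+0=5  col 0·2+1=1
col: 11 vs 1

buggy=11 correct=1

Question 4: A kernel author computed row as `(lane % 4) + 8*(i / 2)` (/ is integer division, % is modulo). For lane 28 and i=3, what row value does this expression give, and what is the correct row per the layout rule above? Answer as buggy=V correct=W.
`(lane % 4) + 8*(i / 2)`[28,3]->8
lane 28->28/4=7, 28 mod 4=0
i=3  r:7+8->15  c:2·0+1->1
row: 8 vs 15

buggy=8 correct=15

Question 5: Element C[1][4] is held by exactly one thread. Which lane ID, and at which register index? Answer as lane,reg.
r:1=>grp=1,rB=0  c:4=>tig=2,lo=0
L=1*4+2=6  i=0*2+0=0

6,0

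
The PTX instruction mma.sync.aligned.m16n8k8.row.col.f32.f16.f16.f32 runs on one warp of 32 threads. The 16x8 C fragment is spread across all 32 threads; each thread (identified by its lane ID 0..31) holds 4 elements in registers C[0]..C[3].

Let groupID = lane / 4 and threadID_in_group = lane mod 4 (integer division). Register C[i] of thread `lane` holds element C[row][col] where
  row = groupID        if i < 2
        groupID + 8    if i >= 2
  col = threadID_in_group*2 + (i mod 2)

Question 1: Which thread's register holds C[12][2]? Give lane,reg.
17,2

r=12->g=4,rb=1  c=2->t=1,b0=0
L=4*4+1=17  i=1*2+0=2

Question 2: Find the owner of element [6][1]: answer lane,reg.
r:6=>grp=6,rB=0  c:1=>tig=0,lo=1
L=6*4+0=24  i=0*2+1=1

24,1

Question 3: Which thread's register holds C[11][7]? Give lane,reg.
r=11->g=3,rb=1  c=7->t=3,b0=1
L=3*4+3=15  i=1*2+1=3

15,3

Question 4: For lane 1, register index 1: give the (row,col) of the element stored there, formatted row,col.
0,3

lane 1⇒1/4=0, 1 mod 4=1
i=1  r:0+0⇒0  c:2·1+1⇒3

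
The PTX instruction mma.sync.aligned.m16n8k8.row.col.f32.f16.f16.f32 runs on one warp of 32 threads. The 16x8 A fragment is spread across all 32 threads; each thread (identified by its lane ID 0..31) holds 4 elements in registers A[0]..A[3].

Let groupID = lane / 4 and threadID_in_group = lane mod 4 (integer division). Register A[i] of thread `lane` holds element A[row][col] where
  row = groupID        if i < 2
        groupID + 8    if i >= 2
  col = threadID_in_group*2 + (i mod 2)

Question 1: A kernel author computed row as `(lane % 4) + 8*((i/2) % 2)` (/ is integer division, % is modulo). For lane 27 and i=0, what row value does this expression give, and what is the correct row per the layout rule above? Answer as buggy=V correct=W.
`(lane % 4) + 8*((i/2) % 2)`[27,0]=>3
lane 27: grp=6 (27/4), tig=3 (27%4)
i=0: r=6+0=6, c=3*2+0=6
row: 3 vs 6

buggy=3 correct=6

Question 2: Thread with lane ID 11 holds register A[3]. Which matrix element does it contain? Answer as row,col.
lane 11⇒11/4=2, 11 mod 4=3
i=3  r:2+8⇒10  c:2·3+1⇒7

10,7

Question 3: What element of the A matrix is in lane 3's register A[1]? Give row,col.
0,7

3: G=0,T=3
[1] (0+0,3*2+1) = (0,7)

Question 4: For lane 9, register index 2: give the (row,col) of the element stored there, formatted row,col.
L=9=>grp=9>>2=2, tig=9&3=1
[2]=>row 2+8=10  col 1·2+0=2

10,2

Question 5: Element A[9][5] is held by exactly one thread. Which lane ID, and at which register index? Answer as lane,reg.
6,3

r=9->g=1,rb=1  c=5->t=2,b0=1
L=1*4+2=6  i=1*2+1=3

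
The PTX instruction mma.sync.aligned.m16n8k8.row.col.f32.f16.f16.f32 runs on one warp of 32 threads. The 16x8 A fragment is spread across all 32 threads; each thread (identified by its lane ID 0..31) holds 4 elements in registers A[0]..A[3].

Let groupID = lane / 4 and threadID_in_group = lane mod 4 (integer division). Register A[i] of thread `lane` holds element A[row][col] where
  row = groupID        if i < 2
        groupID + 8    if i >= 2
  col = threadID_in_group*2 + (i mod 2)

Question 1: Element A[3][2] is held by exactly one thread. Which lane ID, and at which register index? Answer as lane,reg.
13,0

r=3->g=3,rb=0  c=2->t=1,b0=0
L=3*4+1=13  i=0*2+0=0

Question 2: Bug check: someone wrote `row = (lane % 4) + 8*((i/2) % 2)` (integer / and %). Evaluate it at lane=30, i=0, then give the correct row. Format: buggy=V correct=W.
buggy=2 correct=7

`(lane % 4) + 8*((i/2) % 2)`[30,0]=>2
30: grp=7,tig=2
[0] (7+0,2*2+0) = (7,4)
row: 2 vs 7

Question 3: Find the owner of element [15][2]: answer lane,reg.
29,2

r: 15->gid=7,r8=1  c: 2->tid=1,i&1=0
L=7*4+1=29  i=1*2+0=2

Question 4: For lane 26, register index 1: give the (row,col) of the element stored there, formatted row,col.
6,5

lane 26→26/4=6, 26 mod 4=2
i=1  r:6+0→6  c:2·2+1→5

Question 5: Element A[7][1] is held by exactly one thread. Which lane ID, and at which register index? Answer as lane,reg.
28,1

r=7⇒gr=7,Rb=0  c=1⇒th=0,odd=1
L=7*4+0=28  i=0*2+1=1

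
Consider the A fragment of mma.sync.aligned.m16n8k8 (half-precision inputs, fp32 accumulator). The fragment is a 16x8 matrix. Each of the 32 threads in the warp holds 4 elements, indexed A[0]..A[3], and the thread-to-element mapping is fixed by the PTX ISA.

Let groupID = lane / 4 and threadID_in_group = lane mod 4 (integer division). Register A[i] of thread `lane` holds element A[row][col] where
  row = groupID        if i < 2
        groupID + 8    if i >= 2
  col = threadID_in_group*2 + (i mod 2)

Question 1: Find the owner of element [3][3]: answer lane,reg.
r=3→G=3,rhi=0  c=3→T=1,p=1
L=3*4+1=13  i=0*2+1=1

13,1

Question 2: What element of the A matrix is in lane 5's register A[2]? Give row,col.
9,2

L=5->g=5>>2=1, t=5&3=1
[2]->row 1+8=9  col 1·2+0=2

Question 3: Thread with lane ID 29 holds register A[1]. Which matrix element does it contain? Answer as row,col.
lane 29=>29/4=7, 29 mod 4=1
i=1  r:7+0=>7  c:2·1+1=>3

7,3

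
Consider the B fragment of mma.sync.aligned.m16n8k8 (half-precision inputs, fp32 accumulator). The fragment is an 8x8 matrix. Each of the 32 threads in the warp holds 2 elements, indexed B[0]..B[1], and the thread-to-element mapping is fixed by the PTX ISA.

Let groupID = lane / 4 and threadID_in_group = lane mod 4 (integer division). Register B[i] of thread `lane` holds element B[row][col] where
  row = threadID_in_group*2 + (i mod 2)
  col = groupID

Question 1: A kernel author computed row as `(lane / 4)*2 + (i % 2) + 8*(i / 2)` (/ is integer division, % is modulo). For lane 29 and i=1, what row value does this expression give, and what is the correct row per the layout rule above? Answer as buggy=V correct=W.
`(lane / 4)*2 + (i % 2) + 8*(i / 2)`[29,1]→15
L=29→G=29>>2=7, T=29&3=1
[1]→row 1·2+1=3  col G=7
row: 15 vs 3

buggy=15 correct=3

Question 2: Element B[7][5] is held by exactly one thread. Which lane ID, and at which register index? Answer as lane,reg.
c=5⇒gr=5  r=7⇒th=3,odd=1
L=5*4+3=23  i=1=1

23,1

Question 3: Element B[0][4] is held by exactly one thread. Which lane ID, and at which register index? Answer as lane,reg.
c: 4->gid=4  r: 0->tid=0,i&1=0
L=4*4+0=16  i=0=0

16,0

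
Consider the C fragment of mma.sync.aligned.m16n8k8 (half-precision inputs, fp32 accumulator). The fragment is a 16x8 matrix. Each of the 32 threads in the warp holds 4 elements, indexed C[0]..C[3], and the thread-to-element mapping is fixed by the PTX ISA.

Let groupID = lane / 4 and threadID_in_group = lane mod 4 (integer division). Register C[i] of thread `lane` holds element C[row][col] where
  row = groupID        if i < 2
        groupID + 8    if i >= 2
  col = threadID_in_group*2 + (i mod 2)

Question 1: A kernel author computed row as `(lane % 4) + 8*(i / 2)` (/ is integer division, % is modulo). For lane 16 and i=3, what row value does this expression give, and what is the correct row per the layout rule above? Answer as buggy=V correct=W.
buggy=8 correct=12

`(lane % 4) + 8*(i / 2)`[16,3]=>8
lane 16: grp=4 (16/4), tig=0 (16%4)
i=3: r=4+8=12, c=0*2+1=1
row: 8 vs 12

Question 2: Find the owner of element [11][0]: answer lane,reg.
12,2

r: 11->gid=3,r8=1  c: 0->tid=0,i&1=0
L=3*4+0=12  i=1*2+0=2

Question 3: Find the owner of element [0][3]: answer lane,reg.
1,1

r:0=>grp=0,rB=0  c:3=>tig=1,lo=1
L=0*4+1=1  i=0*2+1=1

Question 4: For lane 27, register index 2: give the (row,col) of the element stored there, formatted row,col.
L=27→G=27>>2=6, T=27&3=3
[2]→row 6+8=14  col 3·2+0=6

14,6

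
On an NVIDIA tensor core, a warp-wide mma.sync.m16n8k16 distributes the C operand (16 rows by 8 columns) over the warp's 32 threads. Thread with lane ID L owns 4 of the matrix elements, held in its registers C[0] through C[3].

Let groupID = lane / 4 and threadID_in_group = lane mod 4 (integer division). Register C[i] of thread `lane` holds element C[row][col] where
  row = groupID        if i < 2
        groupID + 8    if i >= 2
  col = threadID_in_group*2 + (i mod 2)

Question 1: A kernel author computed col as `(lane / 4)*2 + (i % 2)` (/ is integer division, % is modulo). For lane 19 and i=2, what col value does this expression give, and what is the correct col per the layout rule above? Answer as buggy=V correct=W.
`(lane / 4)*2 + (i % 2)`[19,2]=>8
lane 19: grp=4 (19/4), tig=3 (19%4)
i=2: r=4+8=12, c=3*2+0=6
col: 8 vs 6

buggy=8 correct=6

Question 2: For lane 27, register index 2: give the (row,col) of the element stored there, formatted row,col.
L=27->gid=27>>2=6, tid=27&3=3
[2]->row 6+8=14  col 3·2+0=6

14,6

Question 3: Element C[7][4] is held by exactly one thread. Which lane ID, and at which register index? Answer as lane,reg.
r=7⇒gr=7,Rb=0  c=4⇒th=2,odd=0
L=7*4+2=30  i=0*2+0=0

30,0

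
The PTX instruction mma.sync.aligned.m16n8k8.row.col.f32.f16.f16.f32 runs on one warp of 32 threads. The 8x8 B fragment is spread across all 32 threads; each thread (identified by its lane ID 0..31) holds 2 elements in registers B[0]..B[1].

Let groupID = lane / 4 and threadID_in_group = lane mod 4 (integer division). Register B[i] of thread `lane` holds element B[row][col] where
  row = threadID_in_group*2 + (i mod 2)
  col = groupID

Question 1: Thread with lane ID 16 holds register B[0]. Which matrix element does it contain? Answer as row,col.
0,4

lane 16: gid=4 (16/4), tid=0 (16%4)
i=0: r=0*2+0=0, c=gid=4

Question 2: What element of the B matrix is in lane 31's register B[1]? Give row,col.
7,7

L=31->gid=31>>2=7, tid=31&3=3
[1]->row 3·2+1=7  col gid=7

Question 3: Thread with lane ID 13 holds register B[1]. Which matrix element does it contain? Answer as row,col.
3,3

13: g=3,t=1
[1] (1*2+1,3) = (3,3)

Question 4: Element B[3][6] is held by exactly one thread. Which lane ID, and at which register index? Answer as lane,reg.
c=6→G=6  r=3→T=1,p=1
L=6*4+1=25  i=1=1

25,1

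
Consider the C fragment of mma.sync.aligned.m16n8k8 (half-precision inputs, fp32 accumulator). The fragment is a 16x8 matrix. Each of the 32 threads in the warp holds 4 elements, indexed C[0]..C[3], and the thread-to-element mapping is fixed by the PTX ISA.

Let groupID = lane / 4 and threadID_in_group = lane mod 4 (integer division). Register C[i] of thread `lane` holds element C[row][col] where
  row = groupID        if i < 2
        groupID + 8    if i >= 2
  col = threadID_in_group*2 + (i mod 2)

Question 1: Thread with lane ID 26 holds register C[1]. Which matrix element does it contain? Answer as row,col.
26: g=6,t=2
[1] (6+0,2*2+1) = (6,5)

6,5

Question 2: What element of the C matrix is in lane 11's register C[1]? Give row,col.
lane 11: gid=2 (11/4), tid=3 (11%4)
i=1: r=2+0=2, c=3*2+1=7

2,7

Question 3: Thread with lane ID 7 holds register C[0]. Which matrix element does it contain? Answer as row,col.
lane 7: G=1 (7/4), T=3 (7%4)
i=0: r=1+0=1, c=3*2+0=6

1,6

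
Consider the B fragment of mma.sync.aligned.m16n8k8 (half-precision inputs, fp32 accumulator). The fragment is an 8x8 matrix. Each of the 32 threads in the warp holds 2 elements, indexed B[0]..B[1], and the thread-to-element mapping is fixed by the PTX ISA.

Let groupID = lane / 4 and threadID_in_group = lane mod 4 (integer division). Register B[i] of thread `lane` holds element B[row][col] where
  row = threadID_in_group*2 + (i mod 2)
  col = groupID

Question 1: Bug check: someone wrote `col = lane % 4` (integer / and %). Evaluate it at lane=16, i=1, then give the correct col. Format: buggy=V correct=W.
`lane % 4`[16,1]=>0
L=16=>grp=16>>2=4, tig=16&3=0
[1]=>row 0·2+1=1  col grp=4
col: 0 vs 4

buggy=0 correct=4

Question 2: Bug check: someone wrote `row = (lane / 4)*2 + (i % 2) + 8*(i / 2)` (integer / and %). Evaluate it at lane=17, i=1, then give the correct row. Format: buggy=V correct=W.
`(lane / 4)*2 + (i % 2) + 8*(i / 2)`[17,1]->9
17: g=4,t=1
[1] (1*2+1,4) = (3,4)
row: 9 vs 3

buggy=9 correct=3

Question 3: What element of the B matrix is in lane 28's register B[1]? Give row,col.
28: g=7,t=0
[1] (0*2+1,7) = (1,7)

1,7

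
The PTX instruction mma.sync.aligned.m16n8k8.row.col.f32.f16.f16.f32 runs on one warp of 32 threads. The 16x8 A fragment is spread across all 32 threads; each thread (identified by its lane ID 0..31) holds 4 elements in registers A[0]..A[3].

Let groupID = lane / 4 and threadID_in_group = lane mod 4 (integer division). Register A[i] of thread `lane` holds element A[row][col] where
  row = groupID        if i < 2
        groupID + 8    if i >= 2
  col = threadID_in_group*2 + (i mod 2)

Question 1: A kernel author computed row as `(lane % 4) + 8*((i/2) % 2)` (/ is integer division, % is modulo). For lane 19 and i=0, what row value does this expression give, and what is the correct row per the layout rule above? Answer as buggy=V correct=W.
buggy=3 correct=4

`(lane % 4) + 8*((i/2) % 2)`[19,0]=>3
19: grp=4,tig=3
[0] (4+0,3*2+0) = (4,6)
row: 3 vs 4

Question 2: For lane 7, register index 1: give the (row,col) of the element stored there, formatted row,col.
lane 7->7/4=1, 7 mod 4=3
i=1  r:1+0->1  c:2·3+1->7

1,7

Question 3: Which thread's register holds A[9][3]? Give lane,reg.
5,3

r: 9->gid=1,r8=1  c: 3->tid=1,i&1=1
L=1*4+1=5  i=1*2+1=3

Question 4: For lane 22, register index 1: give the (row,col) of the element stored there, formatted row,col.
lane 22⇒22/4=5, 22 mod 4=2
i=1  r:5+0⇒5  c:2·2+1⇒5

5,5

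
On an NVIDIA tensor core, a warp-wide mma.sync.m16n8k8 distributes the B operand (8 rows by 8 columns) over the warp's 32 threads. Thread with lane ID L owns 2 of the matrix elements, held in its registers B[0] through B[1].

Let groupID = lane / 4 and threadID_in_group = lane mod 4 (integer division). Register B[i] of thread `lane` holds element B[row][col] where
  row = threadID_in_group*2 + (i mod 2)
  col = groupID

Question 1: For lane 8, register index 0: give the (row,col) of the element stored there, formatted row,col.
0,2

lane 8->8/4=2, 8 mod 4=0
i=0  r:2·0+0->0  c:2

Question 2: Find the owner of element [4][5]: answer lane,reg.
c=5->g=5  r=4->t=2,b0=0
L=5*4+2=22  i=0=0

22,0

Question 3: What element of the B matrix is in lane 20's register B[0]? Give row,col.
20: gid=5,tid=0
[0] (0*2+0,5) = (0,5)

0,5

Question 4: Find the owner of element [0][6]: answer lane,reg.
24,0

c=6⇒gr=6  r=0⇒th=0,odd=0
L=6*4+0=24  i=0=0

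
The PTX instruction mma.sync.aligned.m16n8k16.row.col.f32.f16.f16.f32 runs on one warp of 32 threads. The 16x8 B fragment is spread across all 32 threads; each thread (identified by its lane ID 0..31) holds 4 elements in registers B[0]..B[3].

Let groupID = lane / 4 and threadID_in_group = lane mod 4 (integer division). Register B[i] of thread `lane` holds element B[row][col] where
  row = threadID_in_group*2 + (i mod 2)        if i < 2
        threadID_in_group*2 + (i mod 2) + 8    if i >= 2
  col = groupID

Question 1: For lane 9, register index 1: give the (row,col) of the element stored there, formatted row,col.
lane 9=>9/4=2, 9 mod 4=1
i=1  r:2·1+1+0=>3  c:2

3,2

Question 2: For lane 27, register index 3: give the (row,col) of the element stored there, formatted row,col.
L=27=>grp=27>>2=6, tig=27&3=3
[3]=>row 3·2+1+8=15  col grp=6

15,6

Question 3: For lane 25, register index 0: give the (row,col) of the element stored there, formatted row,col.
lane 25: gid=6 (25/4), tid=1 (25%4)
i=0: r=1*2+0+0=2, c=gid=6

2,6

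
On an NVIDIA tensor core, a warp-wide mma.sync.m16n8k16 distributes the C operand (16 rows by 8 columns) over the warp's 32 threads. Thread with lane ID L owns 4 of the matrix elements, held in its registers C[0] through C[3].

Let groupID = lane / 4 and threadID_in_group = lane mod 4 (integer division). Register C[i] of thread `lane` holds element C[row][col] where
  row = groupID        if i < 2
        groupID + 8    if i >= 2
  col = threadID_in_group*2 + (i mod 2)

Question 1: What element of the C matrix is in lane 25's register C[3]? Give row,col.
L=25->g=25>>2=6, t=25&3=1
[3]->row 6+8=14  col 1·2+1=3

14,3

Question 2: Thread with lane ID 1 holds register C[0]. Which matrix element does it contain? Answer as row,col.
L=1->g=1>>2=0, t=1&3=1
[0]->row 0+0=0  col 1·2+0=2

0,2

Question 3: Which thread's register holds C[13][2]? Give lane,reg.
21,2

r=13->g=5,rb=1  c=2->t=1,b0=0
L=5*4+1=21  i=1*2+0=2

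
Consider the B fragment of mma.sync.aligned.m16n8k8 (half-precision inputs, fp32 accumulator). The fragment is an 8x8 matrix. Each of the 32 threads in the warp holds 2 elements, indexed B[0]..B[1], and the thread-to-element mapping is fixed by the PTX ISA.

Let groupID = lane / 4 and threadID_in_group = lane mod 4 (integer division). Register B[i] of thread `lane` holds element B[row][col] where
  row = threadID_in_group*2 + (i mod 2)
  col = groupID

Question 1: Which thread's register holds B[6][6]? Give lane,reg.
27,0

c=6⇒gr=6  r=6⇒th=3,odd=0
L=6*4+3=27  i=0=0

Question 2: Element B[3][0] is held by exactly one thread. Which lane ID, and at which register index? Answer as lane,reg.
1,1

c:0=>grp=0  r:3=>tig=1,lo=1
L=0*4+1=1  i=1=1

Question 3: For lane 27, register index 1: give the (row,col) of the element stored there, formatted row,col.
L=27→G=27>>2=6, T=27&3=3
[1]→row 3·2+1=7  col G=6

7,6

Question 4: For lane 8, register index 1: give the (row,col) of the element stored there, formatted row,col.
1,2

lane 8: G=2 (8/4), T=0 (8%4)
i=1: r=0*2+1=1, c=G=2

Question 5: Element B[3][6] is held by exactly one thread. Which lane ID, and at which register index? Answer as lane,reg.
25,1

c=6->g=6  r=3->t=1,b0=1
L=6*4+1=25  i=1=1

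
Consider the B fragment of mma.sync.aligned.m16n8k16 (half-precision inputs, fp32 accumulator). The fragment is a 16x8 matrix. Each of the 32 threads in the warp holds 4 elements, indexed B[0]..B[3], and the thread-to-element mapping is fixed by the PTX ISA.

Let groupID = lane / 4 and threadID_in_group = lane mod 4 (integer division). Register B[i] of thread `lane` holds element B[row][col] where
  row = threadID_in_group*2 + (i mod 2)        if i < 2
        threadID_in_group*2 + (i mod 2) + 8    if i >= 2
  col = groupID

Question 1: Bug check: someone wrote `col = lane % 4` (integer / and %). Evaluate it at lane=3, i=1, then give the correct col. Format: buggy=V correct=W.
buggy=3 correct=0

`lane % 4`[3,1]⇒3
lane 3: gr=0 (3/4), th=3 (3%4)
i=1: r=3*2+1+0=7, c=gr=0
col: 3 vs 0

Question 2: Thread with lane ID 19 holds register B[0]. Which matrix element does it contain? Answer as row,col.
L=19⇒gr=19>>2=4, th=19&3=3
[0]⇒row 3·2+0+0=6  col gr=4

6,4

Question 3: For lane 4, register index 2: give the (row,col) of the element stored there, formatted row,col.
lane 4=>4/4=1, 4 mod 4=0
i=2  r:2·0+0+8=>8  c:1

8,1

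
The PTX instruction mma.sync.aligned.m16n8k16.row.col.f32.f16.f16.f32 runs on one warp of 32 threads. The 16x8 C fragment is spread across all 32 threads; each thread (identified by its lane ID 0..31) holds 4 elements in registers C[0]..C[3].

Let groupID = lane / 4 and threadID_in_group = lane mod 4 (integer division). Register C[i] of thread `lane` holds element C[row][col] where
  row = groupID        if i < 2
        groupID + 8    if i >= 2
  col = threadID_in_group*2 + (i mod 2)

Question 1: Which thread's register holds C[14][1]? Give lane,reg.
24,3

r=14⇒gr=6,Rb=1  c=1⇒th=0,odd=1
L=6*4+0=24  i=1*2+1=3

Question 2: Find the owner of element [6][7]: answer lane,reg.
r=6->g=6,rb=0  c=7->t=3,b0=1
L=6*4+3=27  i=0*2+1=1

27,1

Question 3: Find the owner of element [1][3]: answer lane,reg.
5,1

r: 1->gid=1,r8=0  c: 3->tid=1,i&1=1
L=1*4+1=5  i=0*2+1=1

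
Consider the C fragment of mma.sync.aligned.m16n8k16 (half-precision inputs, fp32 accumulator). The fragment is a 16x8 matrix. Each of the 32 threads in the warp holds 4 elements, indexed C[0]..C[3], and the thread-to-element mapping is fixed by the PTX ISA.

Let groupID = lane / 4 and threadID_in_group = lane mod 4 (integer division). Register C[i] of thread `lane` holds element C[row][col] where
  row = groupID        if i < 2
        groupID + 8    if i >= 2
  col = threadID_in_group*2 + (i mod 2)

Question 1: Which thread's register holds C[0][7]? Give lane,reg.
r:0=>grp=0,rB=0  c:7=>tig=3,lo=1
L=0*4+3=3  i=0*2+1=1

3,1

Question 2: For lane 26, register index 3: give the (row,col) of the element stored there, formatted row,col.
lane 26⇒26/4=6, 26 mod 4=2
i=3  r:6+8⇒14  c:2·2+1⇒5

14,5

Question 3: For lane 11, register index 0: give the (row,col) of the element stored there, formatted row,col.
lane 11: gid=2 (11/4), tid=3 (11%4)
i=0: r=2+0=2, c=3*2+0=6

2,6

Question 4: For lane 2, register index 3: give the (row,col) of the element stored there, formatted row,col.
lane 2: gr=0 (2/4), th=2 (2%4)
i=3: r=0+8=8, c=2*2+1=5

8,5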